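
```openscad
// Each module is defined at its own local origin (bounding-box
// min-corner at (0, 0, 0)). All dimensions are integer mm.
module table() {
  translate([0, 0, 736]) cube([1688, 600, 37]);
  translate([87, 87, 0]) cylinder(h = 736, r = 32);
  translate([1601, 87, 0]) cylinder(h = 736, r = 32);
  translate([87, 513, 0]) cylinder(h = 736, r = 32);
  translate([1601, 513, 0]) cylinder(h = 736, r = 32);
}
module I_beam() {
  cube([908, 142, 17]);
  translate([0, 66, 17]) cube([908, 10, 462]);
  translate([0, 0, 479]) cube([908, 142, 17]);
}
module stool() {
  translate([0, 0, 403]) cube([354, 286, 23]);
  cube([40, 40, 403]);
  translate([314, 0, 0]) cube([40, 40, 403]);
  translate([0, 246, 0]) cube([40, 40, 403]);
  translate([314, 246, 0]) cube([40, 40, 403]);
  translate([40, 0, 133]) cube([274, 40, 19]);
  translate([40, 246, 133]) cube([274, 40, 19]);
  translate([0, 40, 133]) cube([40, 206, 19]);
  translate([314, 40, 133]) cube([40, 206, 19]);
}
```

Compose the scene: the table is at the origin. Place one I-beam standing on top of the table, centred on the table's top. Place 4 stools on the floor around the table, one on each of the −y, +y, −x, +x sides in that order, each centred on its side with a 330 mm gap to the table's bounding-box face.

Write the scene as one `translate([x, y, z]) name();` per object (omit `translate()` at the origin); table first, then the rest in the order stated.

table();
translate([390, 229, 773]) I_beam();
translate([667, -616, 0]) stool();
translate([667, 930, 0]) stool();
translate([-684, 157, 0]) stool();
translate([2018, 157, 0]) stool();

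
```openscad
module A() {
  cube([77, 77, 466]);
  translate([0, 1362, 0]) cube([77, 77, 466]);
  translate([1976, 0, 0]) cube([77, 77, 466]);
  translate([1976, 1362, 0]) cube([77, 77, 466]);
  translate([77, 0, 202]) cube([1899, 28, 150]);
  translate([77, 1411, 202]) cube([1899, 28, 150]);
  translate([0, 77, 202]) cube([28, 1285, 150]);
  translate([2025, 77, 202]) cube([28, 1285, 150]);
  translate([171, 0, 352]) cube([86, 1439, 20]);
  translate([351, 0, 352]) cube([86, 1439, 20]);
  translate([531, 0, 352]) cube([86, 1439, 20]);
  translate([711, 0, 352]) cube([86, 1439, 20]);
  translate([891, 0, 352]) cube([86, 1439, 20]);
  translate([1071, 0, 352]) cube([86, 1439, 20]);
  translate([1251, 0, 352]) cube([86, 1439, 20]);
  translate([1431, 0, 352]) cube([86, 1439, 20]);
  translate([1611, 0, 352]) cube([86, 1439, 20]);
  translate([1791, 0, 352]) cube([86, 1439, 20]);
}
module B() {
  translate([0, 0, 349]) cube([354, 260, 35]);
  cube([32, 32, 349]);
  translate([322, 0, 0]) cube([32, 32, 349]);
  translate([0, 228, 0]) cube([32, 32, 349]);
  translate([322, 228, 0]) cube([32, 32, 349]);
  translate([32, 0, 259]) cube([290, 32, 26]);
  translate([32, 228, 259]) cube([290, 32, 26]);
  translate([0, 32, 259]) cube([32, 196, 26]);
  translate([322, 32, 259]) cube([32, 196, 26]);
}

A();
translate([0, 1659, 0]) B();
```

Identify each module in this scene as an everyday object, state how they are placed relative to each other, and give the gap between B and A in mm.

A is a bed frame. B is a stool. The stool is on the floor beside the bed frame on its +y side. The gap between the stool and the bed frame is 220 mm.

The stool's nearest face is 220 mm from the bed frame's +y face.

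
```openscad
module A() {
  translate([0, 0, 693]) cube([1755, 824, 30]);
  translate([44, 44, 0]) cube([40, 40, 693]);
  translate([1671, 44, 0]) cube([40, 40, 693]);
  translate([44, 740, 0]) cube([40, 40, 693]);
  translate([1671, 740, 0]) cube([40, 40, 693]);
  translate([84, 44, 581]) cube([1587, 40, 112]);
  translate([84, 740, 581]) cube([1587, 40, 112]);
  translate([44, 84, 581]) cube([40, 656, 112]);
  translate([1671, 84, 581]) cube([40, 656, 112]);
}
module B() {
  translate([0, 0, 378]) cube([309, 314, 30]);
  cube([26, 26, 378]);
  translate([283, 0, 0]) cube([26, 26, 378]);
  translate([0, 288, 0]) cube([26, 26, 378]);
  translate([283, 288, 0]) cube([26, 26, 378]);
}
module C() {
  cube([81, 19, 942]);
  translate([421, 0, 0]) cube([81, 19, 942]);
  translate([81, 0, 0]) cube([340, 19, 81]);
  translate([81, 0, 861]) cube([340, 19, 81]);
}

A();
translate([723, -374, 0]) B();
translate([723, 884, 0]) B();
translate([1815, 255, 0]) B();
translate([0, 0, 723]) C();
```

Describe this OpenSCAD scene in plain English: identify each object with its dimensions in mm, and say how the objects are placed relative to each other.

A is a table with a 1755×824 mm rectangular top, 30 mm thick, top surface at z = 723 mm, supported by four 40×40 mm square legs, each inset 44 mm from the nearest pair of top edges, running from the floor. Four apron rails, 40 mm thick and 112 mm tall, run between adjacent legs with their top edges flush with the underside of the top and their outer faces flush with the legs' outer faces.

B is a four-legged stool. The seat is 309×314 mm, 30 mm thick, top at z = 408 mm. It stands on four square legs, each 26×26 mm in cross-section, from z = 0 to the seat underside, each flush with a corner of the seat.

C is a rectangular picture frame lying in the x–z plane (depth along y). The opening is 340 mm wide (x) by 780 mm tall (z), surrounded by a border 81 mm wide on all four sides. The frame is 19 mm deep and is made of two full-height vertical stiles with two horizontal rails fitted between them.

Three stools sit around the table at the −y, +y, +x sides. The picture frame is on top of the table.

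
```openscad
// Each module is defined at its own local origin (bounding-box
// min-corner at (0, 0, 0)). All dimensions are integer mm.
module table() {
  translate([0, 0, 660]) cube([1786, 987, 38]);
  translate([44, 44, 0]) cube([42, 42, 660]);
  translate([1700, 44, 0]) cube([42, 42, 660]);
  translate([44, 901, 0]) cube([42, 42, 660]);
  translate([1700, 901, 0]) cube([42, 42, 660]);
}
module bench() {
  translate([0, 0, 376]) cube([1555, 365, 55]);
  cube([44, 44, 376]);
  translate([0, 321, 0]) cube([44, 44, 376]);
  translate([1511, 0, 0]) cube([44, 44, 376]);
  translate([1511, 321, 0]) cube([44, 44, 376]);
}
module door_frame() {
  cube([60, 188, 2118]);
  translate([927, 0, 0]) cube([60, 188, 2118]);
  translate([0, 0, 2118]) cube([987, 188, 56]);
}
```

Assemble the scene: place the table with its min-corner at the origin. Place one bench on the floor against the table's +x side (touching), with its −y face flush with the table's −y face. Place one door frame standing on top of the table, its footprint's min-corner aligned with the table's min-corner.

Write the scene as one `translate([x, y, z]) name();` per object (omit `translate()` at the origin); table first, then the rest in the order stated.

table();
translate([1786, 0, 0]) bench();
translate([0, 0, 698]) door_frame();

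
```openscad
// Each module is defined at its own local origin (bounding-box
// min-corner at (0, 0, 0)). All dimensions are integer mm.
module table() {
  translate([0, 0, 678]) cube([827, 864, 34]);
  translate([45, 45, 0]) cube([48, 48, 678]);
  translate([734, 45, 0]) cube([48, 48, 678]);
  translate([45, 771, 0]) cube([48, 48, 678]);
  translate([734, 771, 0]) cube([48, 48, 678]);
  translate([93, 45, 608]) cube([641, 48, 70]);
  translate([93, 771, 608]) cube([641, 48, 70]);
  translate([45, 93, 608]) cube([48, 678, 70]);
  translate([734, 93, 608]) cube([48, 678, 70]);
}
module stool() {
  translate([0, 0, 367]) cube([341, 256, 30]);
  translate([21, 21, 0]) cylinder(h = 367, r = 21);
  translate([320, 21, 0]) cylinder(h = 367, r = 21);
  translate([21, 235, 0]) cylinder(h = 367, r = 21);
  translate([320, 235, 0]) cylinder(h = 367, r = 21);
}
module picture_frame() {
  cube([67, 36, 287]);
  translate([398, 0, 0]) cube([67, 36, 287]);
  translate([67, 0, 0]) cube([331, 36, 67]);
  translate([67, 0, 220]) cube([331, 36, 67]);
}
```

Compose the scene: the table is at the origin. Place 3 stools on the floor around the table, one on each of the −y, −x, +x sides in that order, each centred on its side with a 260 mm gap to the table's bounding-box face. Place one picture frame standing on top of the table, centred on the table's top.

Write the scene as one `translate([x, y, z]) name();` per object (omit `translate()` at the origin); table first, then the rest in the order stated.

table();
translate([243, -516, 0]) stool();
translate([-601, 304, 0]) stool();
translate([1087, 304, 0]) stool();
translate([181, 414, 712]) picture_frame();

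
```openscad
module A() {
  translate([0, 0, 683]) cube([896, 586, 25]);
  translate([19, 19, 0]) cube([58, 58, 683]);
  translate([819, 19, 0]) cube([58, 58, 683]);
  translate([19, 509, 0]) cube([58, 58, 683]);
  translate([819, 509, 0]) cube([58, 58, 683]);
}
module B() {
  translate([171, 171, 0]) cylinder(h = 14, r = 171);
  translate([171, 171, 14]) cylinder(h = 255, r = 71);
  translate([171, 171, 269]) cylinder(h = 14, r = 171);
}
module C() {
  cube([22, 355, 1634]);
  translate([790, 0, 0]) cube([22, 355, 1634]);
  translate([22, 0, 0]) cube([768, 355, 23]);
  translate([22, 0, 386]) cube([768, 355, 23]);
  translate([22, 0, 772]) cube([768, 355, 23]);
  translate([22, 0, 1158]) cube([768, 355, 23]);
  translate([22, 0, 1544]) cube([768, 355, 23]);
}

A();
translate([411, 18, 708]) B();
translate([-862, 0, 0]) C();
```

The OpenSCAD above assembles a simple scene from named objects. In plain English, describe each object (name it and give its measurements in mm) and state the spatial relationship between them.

A is a table with a 896×586 mm rectangular top, 25 mm thick, top surface at z = 708 mm, supported by four 58×58 mm square legs, each inset 19 mm from the nearest pair of top edges, running from the floor.

B is a spool: two coaxial disc flanges of radius 171 mm and thickness 14 mm, joined by a core cylinder of radius 71 mm and height 255 mm. The lower flange rests on z = 0 and the three cylinders share a vertical axis.

C is an open bookshelf. Two side panels, each 22 mm thick, 355 mm deep and 1634 mm tall, stand 812 mm apart (outside-to-outside). Between them sit 5 shelves, each 23 mm thick and 355 mm deep, spanning the full gap between the sides. The bottom shelf rests on the floor (its underside at z = 0) and the clear gap between one shelf's top and the next shelf's underside is 363 mm.

The spool is on top of the table. The bookshelf is on the floor beside the table on its −x side.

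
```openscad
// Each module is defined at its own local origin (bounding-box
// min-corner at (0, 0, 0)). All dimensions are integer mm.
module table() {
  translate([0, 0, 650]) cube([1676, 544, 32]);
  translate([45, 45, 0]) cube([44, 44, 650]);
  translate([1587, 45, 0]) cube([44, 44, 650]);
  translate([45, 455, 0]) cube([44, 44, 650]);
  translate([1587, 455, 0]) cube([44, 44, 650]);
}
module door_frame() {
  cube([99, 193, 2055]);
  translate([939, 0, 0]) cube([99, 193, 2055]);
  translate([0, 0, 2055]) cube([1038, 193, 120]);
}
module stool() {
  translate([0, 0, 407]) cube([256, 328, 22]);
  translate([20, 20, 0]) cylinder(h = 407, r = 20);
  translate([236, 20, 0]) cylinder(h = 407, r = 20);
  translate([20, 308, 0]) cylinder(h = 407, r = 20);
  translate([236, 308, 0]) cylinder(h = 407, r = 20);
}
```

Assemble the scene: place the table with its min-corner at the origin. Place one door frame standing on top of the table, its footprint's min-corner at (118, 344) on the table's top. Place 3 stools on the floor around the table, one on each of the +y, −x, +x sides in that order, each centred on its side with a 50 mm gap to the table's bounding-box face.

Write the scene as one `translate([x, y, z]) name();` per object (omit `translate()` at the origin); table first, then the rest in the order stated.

table();
translate([118, 344, 682]) door_frame();
translate([710, 594, 0]) stool();
translate([-306, 108, 0]) stool();
translate([1726, 108, 0]) stool();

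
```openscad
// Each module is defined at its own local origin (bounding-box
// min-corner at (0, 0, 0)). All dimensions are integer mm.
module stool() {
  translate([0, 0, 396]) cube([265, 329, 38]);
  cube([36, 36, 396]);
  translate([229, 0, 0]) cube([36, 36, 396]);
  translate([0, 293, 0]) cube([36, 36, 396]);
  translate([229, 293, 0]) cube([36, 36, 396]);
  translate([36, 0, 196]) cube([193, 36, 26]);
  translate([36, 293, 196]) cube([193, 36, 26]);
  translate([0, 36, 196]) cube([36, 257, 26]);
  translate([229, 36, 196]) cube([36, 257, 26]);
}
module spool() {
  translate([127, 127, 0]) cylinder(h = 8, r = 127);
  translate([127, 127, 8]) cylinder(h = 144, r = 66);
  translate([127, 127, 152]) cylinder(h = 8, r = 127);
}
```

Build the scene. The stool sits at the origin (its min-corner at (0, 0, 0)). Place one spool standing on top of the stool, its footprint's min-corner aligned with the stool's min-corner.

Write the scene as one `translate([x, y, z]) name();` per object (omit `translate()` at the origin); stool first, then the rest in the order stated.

stool();
translate([0, 0, 434]) spool();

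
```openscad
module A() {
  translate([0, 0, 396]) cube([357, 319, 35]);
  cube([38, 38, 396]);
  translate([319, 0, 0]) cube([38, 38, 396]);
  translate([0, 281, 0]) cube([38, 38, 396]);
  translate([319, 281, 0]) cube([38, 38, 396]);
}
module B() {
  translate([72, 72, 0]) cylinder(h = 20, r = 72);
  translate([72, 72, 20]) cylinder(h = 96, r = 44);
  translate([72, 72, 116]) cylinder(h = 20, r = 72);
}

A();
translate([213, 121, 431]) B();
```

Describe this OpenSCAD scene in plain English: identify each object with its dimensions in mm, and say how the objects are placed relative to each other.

A is a four-legged stool. The seat is a 357×319×35 mm slab whose top surface is at z = 431 mm; four square legs, each 38×38 mm in cross-section, run from the floor (z = 0) to the underside of the seat, each flush with a corner of the seat.

B is a spool: two coaxial disc flanges of radius 72 mm and thickness 20 mm, joined by a core cylinder of radius 44 mm and height 96 mm. The lower flange rests on z = 0 and the three cylinders share a vertical axis.

The spool is on top of the stool.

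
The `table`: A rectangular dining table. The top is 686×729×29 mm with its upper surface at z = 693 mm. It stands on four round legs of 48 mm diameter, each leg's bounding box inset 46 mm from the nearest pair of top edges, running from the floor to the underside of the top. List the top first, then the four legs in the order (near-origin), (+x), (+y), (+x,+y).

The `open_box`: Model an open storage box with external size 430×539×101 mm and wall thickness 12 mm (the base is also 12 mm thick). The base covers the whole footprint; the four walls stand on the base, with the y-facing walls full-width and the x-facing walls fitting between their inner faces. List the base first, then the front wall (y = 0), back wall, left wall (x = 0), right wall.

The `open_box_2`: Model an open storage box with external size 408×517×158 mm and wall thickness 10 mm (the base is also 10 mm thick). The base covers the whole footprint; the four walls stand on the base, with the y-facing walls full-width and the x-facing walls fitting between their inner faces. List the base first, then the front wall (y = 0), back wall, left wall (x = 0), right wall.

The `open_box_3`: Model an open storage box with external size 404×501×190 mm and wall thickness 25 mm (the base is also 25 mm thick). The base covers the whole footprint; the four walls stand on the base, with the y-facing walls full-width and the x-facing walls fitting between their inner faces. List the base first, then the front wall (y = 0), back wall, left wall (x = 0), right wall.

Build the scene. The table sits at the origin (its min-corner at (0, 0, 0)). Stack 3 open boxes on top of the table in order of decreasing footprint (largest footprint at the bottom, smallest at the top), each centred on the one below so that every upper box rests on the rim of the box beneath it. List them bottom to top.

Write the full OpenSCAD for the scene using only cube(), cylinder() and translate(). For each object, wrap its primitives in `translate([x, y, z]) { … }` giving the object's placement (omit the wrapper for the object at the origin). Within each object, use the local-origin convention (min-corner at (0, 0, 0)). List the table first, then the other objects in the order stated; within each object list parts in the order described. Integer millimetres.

translate([0, 0, 664]) cube([686, 729, 29]);
translate([70, 70, 0]) cylinder(h = 664, r = 24);
translate([616, 70, 0]) cylinder(h = 664, r = 24);
translate([70, 659, 0]) cylinder(h = 664, r = 24);
translate([616, 659, 0]) cylinder(h = 664, r = 24);
translate([128, 95, 693]) {
  cube([430, 539, 12]);
  translate([0, 0, 12]) cube([430, 12, 89]);
  translate([0, 527, 12]) cube([430, 12, 89]);
  translate([0, 12, 12]) cube([12, 515, 89]);
  translate([418, 12, 12]) cube([12, 515, 89]);
}
translate([139, 106, 794]) {
  cube([408, 517, 10]);
  translate([0, 0, 10]) cube([408, 10, 148]);
  translate([0, 507, 10]) cube([408, 10, 148]);
  translate([0, 10, 10]) cube([10, 497, 148]);
  translate([398, 10, 10]) cube([10, 497, 148]);
}
translate([141, 114, 952]) {
  cube([404, 501, 25]);
  translate([0, 0, 25]) cube([404, 25, 165]);
  translate([0, 476, 25]) cube([404, 25, 165]);
  translate([0, 25, 25]) cube([25, 451, 165]);
  translate([379, 25, 25]) cube([25, 451, 165]);
}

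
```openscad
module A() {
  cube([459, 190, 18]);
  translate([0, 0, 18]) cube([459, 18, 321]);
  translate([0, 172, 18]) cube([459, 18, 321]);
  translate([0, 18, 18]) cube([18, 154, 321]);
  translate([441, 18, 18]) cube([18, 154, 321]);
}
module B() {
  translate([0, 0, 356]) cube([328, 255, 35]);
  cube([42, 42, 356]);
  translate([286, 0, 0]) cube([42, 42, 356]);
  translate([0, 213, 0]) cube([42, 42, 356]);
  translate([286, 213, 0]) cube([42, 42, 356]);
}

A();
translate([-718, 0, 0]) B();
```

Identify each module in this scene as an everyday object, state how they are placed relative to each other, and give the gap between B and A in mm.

The stool's nearest face is 390 mm from the open box's −x face.

A is an open box. B is a stool. The stool is on the floor beside the open box on its −x side. The gap between the stool and the open box is 390 mm.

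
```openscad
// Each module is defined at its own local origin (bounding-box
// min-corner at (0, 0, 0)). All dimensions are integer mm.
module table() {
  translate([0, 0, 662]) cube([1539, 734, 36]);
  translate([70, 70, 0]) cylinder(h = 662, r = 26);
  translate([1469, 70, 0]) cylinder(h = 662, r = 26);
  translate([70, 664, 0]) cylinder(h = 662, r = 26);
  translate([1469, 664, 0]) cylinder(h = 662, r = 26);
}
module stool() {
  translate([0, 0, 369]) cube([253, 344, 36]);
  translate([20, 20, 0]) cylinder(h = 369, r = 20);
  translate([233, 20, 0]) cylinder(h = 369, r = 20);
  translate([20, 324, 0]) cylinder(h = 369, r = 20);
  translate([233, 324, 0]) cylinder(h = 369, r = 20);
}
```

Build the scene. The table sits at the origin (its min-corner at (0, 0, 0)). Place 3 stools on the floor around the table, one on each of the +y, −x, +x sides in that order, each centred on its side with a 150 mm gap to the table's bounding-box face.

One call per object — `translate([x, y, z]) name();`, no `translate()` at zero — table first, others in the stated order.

table();
translate([643, 884, 0]) stool();
translate([-403, 195, 0]) stool();
translate([1689, 195, 0]) stool();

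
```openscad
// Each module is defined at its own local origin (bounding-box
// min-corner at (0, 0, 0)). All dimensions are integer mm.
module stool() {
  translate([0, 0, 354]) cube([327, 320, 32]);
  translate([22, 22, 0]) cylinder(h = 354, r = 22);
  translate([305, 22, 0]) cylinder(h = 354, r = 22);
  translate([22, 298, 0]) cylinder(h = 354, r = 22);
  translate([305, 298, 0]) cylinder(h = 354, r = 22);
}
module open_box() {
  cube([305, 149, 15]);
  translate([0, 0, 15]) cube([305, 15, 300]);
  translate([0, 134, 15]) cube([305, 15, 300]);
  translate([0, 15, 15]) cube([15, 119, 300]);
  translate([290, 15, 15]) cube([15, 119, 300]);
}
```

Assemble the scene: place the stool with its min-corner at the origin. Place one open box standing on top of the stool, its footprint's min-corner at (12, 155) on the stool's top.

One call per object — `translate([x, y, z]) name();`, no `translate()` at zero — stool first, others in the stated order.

stool();
translate([12, 155, 386]) open_box();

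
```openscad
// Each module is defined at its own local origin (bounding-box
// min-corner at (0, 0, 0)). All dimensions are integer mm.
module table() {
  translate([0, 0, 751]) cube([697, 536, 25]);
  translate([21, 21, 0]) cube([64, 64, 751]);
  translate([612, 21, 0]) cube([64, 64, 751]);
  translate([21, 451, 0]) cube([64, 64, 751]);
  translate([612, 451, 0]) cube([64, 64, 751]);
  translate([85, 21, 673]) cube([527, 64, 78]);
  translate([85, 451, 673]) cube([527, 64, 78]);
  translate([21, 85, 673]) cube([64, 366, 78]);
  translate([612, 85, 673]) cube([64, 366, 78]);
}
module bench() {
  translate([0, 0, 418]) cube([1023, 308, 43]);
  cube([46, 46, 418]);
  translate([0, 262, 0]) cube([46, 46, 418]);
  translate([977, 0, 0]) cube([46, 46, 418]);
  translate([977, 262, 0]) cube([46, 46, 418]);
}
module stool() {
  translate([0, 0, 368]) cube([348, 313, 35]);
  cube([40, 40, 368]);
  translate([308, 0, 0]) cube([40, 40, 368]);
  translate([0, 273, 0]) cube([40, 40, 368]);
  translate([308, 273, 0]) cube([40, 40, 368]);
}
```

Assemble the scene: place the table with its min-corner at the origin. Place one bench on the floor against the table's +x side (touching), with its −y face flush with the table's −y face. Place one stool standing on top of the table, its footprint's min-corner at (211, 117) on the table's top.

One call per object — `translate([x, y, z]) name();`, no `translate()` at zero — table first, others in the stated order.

table();
translate([697, 0, 0]) bench();
translate([211, 117, 776]) stool();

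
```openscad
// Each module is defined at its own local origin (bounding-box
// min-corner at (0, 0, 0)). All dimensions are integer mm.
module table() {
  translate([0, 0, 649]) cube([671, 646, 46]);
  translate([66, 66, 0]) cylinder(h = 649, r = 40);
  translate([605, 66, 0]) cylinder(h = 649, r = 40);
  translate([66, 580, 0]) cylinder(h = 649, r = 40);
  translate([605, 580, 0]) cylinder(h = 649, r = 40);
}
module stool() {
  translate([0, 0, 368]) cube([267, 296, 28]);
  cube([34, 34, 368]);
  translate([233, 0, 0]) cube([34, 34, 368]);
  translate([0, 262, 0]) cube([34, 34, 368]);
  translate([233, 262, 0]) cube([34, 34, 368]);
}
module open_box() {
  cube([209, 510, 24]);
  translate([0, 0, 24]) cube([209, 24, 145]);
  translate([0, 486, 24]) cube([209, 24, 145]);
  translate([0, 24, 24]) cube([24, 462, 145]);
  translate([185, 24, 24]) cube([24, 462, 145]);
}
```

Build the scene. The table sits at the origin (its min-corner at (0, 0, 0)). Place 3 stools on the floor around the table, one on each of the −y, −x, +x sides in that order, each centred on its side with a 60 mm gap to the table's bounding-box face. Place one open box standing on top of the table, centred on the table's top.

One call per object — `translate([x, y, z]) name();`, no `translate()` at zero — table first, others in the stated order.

table();
translate([202, -356, 0]) stool();
translate([-327, 175, 0]) stool();
translate([731, 175, 0]) stool();
translate([231, 68, 695]) open_box();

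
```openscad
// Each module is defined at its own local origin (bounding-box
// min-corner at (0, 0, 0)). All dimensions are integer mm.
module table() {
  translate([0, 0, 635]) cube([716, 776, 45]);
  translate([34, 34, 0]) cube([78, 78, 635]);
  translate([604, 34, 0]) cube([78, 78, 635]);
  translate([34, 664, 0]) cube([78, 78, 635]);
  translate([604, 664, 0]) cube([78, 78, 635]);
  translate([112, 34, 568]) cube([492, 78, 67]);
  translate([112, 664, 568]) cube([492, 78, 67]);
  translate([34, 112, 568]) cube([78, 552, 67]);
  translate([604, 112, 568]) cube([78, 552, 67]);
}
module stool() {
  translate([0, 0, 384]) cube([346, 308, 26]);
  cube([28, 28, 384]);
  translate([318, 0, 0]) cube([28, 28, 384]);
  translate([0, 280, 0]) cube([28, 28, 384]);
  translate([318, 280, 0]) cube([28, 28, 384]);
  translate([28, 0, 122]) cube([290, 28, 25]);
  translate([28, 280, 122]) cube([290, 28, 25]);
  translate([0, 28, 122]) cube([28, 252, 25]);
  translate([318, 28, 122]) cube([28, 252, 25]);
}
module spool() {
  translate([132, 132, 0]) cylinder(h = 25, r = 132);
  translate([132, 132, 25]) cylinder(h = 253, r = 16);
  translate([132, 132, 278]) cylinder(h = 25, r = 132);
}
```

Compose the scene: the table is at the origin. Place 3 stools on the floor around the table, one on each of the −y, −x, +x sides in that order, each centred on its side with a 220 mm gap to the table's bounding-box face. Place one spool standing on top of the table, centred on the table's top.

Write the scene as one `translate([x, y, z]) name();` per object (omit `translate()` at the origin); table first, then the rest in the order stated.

table();
translate([185, -528, 0]) stool();
translate([-566, 234, 0]) stool();
translate([936, 234, 0]) stool();
translate([226, 256, 680]) spool();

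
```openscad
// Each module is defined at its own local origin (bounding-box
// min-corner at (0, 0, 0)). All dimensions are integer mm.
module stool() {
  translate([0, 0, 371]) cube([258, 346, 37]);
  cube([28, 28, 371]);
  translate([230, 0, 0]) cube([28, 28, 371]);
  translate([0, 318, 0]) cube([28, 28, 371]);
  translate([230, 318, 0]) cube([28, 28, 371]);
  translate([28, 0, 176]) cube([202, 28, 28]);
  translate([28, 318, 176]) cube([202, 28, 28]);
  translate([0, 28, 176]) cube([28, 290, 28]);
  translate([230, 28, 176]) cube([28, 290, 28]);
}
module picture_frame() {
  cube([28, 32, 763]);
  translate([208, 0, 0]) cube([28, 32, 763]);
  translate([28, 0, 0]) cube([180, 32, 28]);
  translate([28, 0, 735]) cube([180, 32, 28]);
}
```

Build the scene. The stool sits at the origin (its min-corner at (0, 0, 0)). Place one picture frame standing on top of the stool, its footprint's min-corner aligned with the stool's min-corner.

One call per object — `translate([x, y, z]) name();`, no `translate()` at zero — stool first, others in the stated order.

stool();
translate([0, 0, 408]) picture_frame();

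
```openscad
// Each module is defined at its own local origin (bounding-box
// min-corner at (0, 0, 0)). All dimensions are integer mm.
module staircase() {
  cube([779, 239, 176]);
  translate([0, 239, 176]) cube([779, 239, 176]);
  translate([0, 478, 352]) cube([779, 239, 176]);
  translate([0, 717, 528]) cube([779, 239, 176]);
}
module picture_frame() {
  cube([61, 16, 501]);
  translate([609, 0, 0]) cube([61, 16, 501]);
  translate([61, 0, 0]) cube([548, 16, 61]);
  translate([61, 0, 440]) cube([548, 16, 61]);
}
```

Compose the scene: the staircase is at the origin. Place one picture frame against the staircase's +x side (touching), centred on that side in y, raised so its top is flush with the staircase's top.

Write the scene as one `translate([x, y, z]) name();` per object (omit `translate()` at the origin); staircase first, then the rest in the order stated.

staircase();
translate([779, 470, 203]) picture_frame();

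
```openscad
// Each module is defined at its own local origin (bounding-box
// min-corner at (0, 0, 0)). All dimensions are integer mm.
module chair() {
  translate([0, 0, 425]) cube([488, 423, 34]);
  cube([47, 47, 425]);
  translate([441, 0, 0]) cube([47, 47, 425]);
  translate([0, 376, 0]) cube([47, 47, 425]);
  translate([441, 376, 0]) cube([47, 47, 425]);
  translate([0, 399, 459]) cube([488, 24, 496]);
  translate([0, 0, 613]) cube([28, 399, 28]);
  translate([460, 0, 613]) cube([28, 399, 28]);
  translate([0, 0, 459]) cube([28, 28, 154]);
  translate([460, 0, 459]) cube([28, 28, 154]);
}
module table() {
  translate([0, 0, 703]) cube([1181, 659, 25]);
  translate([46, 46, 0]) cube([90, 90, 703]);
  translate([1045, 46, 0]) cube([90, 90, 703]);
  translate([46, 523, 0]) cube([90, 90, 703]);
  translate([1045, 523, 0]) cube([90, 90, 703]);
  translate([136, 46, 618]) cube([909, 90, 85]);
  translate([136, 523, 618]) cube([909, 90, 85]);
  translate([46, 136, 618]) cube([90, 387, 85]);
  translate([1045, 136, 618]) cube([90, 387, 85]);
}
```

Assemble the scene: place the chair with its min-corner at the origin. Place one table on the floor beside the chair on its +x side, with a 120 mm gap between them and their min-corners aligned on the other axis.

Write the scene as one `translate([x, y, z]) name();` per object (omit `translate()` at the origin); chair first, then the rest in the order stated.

chair();
translate([608, 0, 0]) table();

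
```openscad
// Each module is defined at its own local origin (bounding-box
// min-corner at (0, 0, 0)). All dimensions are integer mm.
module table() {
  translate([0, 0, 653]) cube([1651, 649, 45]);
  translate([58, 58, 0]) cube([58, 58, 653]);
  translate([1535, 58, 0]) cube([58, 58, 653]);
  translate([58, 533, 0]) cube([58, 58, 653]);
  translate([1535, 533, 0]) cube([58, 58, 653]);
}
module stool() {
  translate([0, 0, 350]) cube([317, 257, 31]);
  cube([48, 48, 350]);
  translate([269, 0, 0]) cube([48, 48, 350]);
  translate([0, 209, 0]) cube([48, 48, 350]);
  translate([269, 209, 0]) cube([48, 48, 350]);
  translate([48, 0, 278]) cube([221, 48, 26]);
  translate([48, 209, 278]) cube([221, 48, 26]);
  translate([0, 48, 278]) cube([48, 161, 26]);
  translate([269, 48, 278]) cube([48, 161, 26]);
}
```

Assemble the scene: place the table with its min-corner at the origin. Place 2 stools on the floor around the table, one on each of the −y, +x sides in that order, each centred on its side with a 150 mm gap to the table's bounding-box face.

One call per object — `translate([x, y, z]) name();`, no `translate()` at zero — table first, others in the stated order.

table();
translate([667, -407, 0]) stool();
translate([1801, 196, 0]) stool();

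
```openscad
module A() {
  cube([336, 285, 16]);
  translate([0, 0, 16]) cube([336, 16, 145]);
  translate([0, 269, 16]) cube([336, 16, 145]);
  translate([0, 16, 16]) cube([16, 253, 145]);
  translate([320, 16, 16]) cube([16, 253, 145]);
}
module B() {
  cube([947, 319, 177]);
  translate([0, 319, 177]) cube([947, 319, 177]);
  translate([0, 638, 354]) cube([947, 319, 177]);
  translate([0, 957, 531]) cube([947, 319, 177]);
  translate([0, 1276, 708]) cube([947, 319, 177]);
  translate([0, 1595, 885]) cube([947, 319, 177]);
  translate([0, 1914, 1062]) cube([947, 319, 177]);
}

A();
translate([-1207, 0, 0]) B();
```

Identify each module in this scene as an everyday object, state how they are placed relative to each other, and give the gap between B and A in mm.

The staircase's nearest face is 260 mm from the open box's −x face.

A is an open box. B is a staircase. The staircase is on the floor beside the open box on its −x side. The gap between the staircase and the open box is 260 mm.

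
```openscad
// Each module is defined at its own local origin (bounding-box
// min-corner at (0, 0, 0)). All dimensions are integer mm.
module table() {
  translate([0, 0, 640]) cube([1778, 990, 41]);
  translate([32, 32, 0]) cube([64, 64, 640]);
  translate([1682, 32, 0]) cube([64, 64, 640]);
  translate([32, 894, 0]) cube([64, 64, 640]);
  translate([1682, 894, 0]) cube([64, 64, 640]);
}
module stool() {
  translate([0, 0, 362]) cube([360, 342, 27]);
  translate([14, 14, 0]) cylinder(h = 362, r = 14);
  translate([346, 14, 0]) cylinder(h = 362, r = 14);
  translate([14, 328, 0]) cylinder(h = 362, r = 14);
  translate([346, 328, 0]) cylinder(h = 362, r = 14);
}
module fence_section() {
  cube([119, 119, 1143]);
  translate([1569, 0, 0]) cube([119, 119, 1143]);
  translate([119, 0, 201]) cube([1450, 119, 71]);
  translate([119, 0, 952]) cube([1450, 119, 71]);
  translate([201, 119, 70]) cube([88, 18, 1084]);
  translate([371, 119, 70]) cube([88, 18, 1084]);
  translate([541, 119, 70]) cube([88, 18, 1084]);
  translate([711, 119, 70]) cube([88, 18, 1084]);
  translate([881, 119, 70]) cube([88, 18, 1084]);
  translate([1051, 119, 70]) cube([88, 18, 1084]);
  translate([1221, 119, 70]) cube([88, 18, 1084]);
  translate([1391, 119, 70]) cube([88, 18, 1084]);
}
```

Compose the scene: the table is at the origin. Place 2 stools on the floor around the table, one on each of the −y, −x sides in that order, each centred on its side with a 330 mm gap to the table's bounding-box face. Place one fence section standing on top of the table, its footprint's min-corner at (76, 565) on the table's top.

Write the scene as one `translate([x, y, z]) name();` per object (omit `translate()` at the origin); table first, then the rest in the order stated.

table();
translate([709, -672, 0]) stool();
translate([-690, 324, 0]) stool();
translate([76, 565, 681]) fence_section();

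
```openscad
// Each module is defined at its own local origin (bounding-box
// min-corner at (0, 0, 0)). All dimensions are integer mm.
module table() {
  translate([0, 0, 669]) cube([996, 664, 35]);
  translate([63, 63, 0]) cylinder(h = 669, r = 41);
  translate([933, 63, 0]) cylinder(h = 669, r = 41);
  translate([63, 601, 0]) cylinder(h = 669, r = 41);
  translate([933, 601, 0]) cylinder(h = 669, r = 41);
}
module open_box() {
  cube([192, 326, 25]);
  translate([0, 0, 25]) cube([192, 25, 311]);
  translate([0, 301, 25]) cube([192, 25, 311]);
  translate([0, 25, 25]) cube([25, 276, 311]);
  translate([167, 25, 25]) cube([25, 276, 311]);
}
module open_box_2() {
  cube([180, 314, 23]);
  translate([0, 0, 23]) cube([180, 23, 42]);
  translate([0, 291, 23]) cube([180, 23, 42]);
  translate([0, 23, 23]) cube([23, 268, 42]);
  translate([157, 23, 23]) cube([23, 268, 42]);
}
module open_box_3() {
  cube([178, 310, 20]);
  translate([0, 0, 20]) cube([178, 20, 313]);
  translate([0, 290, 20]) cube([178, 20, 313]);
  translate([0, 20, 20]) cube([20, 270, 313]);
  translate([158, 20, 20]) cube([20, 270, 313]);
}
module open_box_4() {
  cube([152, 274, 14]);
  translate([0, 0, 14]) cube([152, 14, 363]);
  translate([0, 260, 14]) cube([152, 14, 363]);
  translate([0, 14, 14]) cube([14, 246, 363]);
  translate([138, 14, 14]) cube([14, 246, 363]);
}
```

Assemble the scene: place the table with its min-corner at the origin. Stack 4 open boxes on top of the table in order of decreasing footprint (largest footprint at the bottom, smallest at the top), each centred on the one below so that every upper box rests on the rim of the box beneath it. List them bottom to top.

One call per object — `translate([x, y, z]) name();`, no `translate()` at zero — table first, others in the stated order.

table();
translate([402, 169, 704]) open_box();
translate([408, 175, 1040]) open_box_2();
translate([409, 177, 1105]) open_box_3();
translate([422, 195, 1438]) open_box_4();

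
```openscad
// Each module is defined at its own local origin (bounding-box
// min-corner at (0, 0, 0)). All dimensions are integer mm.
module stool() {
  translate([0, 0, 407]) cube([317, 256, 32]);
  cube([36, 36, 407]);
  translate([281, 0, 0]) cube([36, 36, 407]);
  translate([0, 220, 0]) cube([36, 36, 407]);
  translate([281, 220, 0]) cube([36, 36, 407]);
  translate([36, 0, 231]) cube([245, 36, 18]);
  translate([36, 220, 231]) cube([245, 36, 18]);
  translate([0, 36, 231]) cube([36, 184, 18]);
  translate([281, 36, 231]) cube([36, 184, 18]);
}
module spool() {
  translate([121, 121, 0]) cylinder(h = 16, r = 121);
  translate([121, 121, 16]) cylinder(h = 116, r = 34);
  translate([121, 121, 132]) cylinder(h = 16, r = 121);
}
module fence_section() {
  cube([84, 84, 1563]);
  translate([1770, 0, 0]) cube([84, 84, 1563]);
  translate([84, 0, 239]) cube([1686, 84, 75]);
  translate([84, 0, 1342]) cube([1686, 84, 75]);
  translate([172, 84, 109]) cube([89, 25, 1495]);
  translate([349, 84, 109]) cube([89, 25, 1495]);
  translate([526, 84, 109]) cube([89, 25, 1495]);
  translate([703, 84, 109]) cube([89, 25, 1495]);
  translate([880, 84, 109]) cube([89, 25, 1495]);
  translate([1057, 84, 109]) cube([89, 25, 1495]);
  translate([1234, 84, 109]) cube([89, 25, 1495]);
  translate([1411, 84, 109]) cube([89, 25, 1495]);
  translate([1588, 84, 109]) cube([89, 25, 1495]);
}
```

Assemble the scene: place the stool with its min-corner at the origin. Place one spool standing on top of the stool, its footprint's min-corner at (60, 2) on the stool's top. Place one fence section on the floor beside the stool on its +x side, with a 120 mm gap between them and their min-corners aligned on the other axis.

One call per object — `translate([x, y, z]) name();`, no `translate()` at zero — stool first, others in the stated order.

stool();
translate([60, 2, 439]) spool();
translate([437, 0, 0]) fence_section();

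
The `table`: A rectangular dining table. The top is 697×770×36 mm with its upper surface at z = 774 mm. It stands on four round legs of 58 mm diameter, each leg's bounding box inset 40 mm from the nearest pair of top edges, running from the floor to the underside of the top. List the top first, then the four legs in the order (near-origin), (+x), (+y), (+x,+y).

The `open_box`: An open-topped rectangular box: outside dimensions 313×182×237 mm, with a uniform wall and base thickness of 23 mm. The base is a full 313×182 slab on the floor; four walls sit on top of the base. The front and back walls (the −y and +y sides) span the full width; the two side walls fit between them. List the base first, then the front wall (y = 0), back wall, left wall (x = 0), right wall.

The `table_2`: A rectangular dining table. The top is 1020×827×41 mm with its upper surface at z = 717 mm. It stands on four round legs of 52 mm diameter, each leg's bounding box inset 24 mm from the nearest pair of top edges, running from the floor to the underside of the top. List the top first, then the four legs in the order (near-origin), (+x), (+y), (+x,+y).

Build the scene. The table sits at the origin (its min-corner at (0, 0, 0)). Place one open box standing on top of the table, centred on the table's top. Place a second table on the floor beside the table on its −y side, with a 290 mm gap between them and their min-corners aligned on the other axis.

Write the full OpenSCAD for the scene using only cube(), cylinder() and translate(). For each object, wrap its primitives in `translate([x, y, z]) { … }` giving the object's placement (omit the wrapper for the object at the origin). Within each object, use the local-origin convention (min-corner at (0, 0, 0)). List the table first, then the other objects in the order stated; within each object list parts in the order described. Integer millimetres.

translate([0, 0, 738]) cube([697, 770, 36]);
translate([69, 69, 0]) cylinder(h = 738, r = 29);
translate([628, 69, 0]) cylinder(h = 738, r = 29);
translate([69, 701, 0]) cylinder(h = 738, r = 29);
translate([628, 701, 0]) cylinder(h = 738, r = 29);
translate([192, 294, 774]) {
  cube([313, 182, 23]);
  translate([0, 0, 23]) cube([313, 23, 214]);
  translate([0, 159, 23]) cube([313, 23, 214]);
  translate([0, 23, 23]) cube([23, 136, 214]);
  translate([290, 23, 23]) cube([23, 136, 214]);
}
translate([0, -1117, 0]) {
  translate([0, 0, 676]) cube([1020, 827, 41]);
  translate([50, 50, 0]) cylinder(h = 676, r = 26);
  translate([970, 50, 0]) cylinder(h = 676, r = 26);
  translate([50, 777, 0]) cylinder(h = 676, r = 26);
  translate([970, 777, 0]) cylinder(h = 676, r = 26);
}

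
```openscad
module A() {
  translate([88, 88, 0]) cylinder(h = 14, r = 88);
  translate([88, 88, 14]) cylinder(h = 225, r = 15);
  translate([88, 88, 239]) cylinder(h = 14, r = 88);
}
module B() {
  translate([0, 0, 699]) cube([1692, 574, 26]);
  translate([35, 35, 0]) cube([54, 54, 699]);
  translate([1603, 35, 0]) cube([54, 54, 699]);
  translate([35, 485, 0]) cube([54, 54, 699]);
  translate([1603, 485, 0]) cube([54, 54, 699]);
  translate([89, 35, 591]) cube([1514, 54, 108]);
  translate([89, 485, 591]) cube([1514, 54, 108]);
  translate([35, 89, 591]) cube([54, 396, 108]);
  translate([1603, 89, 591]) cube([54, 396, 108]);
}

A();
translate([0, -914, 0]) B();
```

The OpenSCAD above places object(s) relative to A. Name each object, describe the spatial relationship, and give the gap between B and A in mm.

The table's nearest face is 340 mm from the spool's −y face.

A is a spool. B is a table. The table is on the floor beside the spool on its −y side. The gap between the table and the spool is 340 mm.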